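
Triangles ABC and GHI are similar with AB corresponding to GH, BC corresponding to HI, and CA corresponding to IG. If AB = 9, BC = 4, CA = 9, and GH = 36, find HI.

Since the triangles are similar, the ratio of corresponding sides is constant.
Scale factor k = GH / AB = 36 / 9 = 4
HI = k * BC = 4 * 4 = 16

16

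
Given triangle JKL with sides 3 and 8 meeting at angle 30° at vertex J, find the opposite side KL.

When two sides and the included angle are known, the law of cosines gives the third side.
c^2 = a^2 + b^2 - 2ab cos(C) generalizes the Pythagorean theorem to non-right triangles.
Here: KL^2 = 9 + 64 - 48*(sqrt(3)/2) = 73 - 24*sqrt(3)
KL = sqrt(73 - 24*sqrt(3))

sqrt(73 - 24*sqrt(3))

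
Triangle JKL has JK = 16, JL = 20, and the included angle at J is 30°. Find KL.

Law of cosines: KL^2 = 16^2 + 20^2 - 2(16)(20)cos(30°) = 656 - 320*sqrt(3), so KL = 4*sqrt(41 - 20*sqrt(3)).

4*sqrt(41 - 20*sqrt(3))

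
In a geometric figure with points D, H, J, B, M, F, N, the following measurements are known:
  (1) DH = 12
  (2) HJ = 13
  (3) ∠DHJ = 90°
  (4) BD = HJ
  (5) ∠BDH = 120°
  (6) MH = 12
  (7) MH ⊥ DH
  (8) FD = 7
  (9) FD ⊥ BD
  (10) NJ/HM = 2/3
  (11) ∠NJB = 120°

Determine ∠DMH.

Step 1: By the law of cosines on triangle MHD: MD² = 12² + 12² − 2·12·12·cos(90°) = 288, so MD = 12·√2.
Step 2: By the inverse law of cosines on triangle DMH: cos(∠DMH) = ((12·√2)² + 12² − 12²) / (2·12·√2·12) = 288/407.29 = 0.7071, so ∠DMH = 45°.

Therefore, the measure of angle ∠DMH = 45°.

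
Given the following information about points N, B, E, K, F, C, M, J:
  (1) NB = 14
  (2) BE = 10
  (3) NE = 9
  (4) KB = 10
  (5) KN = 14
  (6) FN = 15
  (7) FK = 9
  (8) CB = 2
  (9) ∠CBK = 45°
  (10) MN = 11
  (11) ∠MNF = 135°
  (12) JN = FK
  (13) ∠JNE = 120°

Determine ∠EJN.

From the given relations: JN = FK = 9.
Step 1: By the law of cosines on triangle JNE: JE² = 9² + 9² − 2·9·9·cos(120°) = 243, so JE = 9·√3.
Step 2: By the inverse law of cosines on triangle EJN: cos(∠EJN) = ((9·√3)² + 9² − 9²) / (2·9·√3·9) = 243/280.59 = 0.866, so ∠EJN = 30°.

Therefore, the measure of angle ∠EJN = 30°.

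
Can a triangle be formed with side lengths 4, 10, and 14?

The longest side is 14. The other two sides sum to 4 + 10 = 14.
Since 14 ≤ 14, the two shorter sides cannot reach around to close the triangle.

No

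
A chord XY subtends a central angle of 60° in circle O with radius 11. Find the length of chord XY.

Chord length = 2r sin(θ/2)
= 2 × 11 × sin(60°/2)
= 2 × 11 × sin(30°)
= 11

11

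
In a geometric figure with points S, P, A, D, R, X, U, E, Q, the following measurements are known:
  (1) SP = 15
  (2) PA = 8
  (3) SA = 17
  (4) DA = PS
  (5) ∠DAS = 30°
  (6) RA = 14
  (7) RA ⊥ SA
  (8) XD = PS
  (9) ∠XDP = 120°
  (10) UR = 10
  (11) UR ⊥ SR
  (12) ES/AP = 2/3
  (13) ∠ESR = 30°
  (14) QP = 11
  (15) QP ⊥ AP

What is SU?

Step 1: By the law of cosines on triangle SAR: SR² = 17² + 14² − 2·17·14·cos(90°) = 485, so SR ≈ 22.02.
Step 2: By the law of cosines on triangle SRU: SU² = 22.02² + 10² − 2·22.02·10·cos(90°) = 585, so SU = 3·√65.

Therefore, the length of SU = 3·√65.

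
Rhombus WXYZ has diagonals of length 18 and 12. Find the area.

Area = (18 * 12) / 2 = 216 / 2 = 108

108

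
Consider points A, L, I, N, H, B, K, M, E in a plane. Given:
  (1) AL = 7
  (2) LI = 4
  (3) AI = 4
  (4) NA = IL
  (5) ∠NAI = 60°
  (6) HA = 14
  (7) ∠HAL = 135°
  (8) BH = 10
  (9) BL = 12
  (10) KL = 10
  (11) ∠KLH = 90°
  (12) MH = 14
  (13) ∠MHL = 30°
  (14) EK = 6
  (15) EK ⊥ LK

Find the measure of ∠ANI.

From the given relations: NA = IL = 4.
Step 1: By the law of cosines on triangle NAI: NI² = 4² + 4² − 2·4·4·cos(60°) = 16, so NI = 4.
Step 2: By the inverse law of cosines on triangle ANI: cos(∠ANI) = (4² + 4² − 4²) / (2·4·4) = 16/32 = 0.5, so ∠ANI = 60°.

Therefore, the measure of angle ∠ANI = 60°.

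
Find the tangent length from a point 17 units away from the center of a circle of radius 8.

Let T be the point of tangency. Then QT ⊥ MT (radius ⊥ tangent).
In right triangle QTM: QM² = QT² + MT²
17² = 8² + MT²
MT² = 225, MT = 15

15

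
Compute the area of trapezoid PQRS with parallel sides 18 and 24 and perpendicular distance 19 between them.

A trapezoid's area equals the midsegment times the height.
The midsegment is (18 + 24) / 2 = 21.
Area = 21 * 19 = 399.

399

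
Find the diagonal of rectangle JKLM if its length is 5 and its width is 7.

A rectangle's diagonal splits it into two right triangles, with the diagonal as the hypotenuse.
By the Pythagorean theorem, d^2 = 5^2 + 7^2 = 74.
Therefore d = sqrt(74).

sqrt(74)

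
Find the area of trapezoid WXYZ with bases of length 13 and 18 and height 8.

A trapezoid's area equals the midsegment times the height.
The midsegment is (13 + 18) / 2 = 31/2.
Area = 31/2 * 8 = 124.

124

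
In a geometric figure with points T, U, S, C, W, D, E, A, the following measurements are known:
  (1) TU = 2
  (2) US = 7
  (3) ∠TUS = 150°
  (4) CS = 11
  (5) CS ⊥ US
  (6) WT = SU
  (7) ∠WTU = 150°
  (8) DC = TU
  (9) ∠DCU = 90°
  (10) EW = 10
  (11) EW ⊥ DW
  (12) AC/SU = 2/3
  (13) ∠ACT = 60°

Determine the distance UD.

From the given relations: DC = TU = 2.
Step 1: By the law of cosines on triangle USC: UC² = 7² + 11² − 2·7·11·cos(90°) = 170, so UC = √170.
Step 2: By the law of cosines on triangle UCD: UD² = √170² + 2² − 2·√170·2·cos(90°) = 174, so UD = √174.

Therefore, the length of UD = √174.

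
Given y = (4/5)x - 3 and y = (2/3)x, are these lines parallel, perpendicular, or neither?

Slope of line 1: m1 = 4/5
Slope of line 2: m2 = 2/3
m1 != m2 (4/5 != 2/3), so not parallel.
m1 * m2 = (4/5) * (2/3) = 8/15 != -1, so not perpendicular.
The lines are neither parallel nor perpendicular.

Neither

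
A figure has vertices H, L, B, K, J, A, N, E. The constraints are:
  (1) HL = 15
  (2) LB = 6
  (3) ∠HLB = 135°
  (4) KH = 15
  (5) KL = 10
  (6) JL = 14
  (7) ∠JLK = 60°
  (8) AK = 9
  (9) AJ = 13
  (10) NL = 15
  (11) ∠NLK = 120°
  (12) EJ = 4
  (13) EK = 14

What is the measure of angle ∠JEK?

Step 1: By the law of cosines on triangle JLK: JK² = 14² + 10² − 2·14·10·cos(60°) = 156, so JK = 2·√39.
Step 2: By the inverse law of cosines on triangle JEK: cos(∠JEK) = (4² + 14² − (2·√39)²) / (2·4·14) = 56/112 = 0.5, so ∠JEK = 60°.

Therefore, the measure of angle ∠JEK = 60°.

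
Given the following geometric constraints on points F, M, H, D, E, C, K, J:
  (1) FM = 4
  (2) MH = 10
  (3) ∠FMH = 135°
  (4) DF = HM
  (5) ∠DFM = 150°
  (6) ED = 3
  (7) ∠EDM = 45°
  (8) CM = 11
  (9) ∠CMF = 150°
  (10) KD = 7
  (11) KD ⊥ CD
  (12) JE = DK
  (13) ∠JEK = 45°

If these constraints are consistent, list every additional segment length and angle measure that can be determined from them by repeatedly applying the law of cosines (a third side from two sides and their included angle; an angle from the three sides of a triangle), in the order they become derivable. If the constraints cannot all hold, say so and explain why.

The constraints are consistent. Derivable facts, in order:
After 1 step:
- FC ≈ 14.6
- FH ≈ 13.14
- MD ≈ 13.61
After 2 steps:
- ME ≈ 11.68
- ∠CFM = 22.13°
- ∠DMF = 21.55°
- ∠FCM = 7.87°
- ∠FDM = 8.45°
- ∠FHM = 12.43°
- ∠HFM = 32.57°
After 3 steps:
- ∠DEM = 124.54°
- ∠DME = 10.46°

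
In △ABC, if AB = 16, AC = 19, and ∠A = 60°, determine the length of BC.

Law of cosines: BC^2 = 16^2 + 19^2 - 2(16)(19)cos(60°) = 313, so BC = sqrt(313).

sqrt(313)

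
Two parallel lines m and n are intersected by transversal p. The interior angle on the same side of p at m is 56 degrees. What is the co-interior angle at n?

Co-interior angles (same-side interior) formed by parallel lines and a transversal are supplementary (sum to 180 degrees).
The given angle is 56 degrees.
The co-interior angle = 180 - 56 = 124 degrees.

124 degrees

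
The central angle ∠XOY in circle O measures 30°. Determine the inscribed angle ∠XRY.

Inscribed angle = 30° / 2 = 15° (inscribed angle theorem).

15°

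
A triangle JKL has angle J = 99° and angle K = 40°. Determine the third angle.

Let angle L = x. Then 99 + 40 + x = 180.
x = 180 - 139 = 41 degrees.

41 degrees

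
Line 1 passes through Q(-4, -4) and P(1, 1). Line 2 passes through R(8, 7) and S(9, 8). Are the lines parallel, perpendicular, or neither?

Slope of line 1: m1 = (1 - -4)/(1 - -4) = 5/5 = 1
Slope of line 2: m2 = (8 - 7)/(9 - 8) = 1/1 = 1
Two lines are parallel if and only if they have equal slopes (or both are vertical).
Here m1 = m2 = 1, confirming the lines are parallel.

Parallel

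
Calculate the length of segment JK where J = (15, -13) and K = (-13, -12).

d = sqrt((-28)^2 + (1)^2) = sqrt(785)

sqrt(785)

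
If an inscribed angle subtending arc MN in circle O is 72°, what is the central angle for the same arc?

Central angle = 2 × 72° = 144° (inscribed angle theorem).

144°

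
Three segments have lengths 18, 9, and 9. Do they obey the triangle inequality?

The longest side is 18. The other two sides sum to 9 + 9 = 18.
Since 18 ≤ 18, the two shorter sides cannot reach around to close the triangle.

No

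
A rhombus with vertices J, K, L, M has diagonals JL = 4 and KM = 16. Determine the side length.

Half-diagonals are 2 and 8. side = sqrt(2^2 + 8^2) = sqrt(68) = 2*sqrt(17)

2*sqrt(17)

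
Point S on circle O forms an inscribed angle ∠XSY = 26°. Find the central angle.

By the inscribed angle theorem, the central angle is twice the inscribed angle.
Central angle = 2 × 26° = 52°

52°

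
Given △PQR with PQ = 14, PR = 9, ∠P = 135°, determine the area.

When two sides and the included angle are known, the area formula is (1/2)ab sin(C).
The height from one side to the opposite vertex is 9 sin(135°) = 9*sqrt(2)/2.
Area = (1/2) * 14 * 9*sqrt(2)/2 = 63*sqrt(2)/2.

63*sqrt(2)/2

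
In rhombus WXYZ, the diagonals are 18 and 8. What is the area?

The diagonals of a rhombus divide it into four right triangles.
Each triangle has legs 18/ 2 = 9 and 8/2 = 4, so each has area (1/2)*9*4 = 18.
Four such triangles give total area = (d1 * d2) / 2 = 72.

72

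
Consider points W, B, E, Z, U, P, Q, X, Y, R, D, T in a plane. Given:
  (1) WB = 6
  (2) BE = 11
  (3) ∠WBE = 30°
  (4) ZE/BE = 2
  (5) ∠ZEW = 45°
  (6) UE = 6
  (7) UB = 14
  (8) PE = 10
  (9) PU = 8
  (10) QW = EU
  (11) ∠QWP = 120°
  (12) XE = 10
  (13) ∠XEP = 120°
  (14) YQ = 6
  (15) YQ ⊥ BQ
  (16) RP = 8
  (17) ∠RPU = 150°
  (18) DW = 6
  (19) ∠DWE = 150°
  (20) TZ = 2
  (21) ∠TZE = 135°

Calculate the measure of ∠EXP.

Step 1: By the law of cosines on triangle XEP: XP² = 10² + 10² − 2·10·10·cos(120°) = 300, so XP = 10·√3.
Step 2: By the inverse law of cosines on triangle EXP: cos(∠EXP) = (10² + (10·√3)² − 10²) / (2·10·10·√3) = 300/346.41 = 0.866, so ∠EXP = 30°.

Therefore, the measure of angle ∠EXP = 30°.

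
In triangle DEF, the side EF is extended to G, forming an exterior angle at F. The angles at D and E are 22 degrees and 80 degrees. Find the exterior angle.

By the exterior angle theorem, an exterior angle of a triangle equals the sum of the two remote interior angles.
Exterior angle = angle D + angle E
Exterior angle = 22 + 80 = 102 degrees

102 degrees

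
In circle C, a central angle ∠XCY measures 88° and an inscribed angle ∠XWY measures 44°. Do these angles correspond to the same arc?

By the inscribed angle theorem, if both angles subtend the same arc, the inscribed angle must be half the central angle.
Half of 88° = 44°, which equals the given inscribed angle of 44°.
Therefore, yes, they correspond to the same arc.

Yes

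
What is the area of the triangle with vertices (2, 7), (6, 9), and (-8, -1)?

Using the Shoelace formula for a triangle:
Area = (1/2)|x0(y1 - y2) + x1(y2 - y0) + x2(y0 - y1)|
Area = (1/2)|2(9 - -1) + 6(-1 - 7) + -8(7 - 9)|
Area = (1/2)|20 + -48 + 16|
Area = (1/2)|-12|
Area = (1/2)(12)
Area = 6

6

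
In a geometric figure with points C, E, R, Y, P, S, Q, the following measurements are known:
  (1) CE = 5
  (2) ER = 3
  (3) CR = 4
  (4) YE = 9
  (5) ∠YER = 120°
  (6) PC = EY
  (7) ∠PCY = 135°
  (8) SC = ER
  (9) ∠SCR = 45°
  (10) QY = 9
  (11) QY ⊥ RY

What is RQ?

Step 1: By the law of cosines on triangle REY: RY² = 3² + 9² − 2·3·9·cos(120°) = 117, so RY = 3·√13.
Step 2: By the law of cosines on triangle RYQ: RQ² = (3·√13)² + 9² − 2·3·√13·9·cos(90°) = 198, so RQ = 3·√22.

Therefore, the length of RQ = 3·√22.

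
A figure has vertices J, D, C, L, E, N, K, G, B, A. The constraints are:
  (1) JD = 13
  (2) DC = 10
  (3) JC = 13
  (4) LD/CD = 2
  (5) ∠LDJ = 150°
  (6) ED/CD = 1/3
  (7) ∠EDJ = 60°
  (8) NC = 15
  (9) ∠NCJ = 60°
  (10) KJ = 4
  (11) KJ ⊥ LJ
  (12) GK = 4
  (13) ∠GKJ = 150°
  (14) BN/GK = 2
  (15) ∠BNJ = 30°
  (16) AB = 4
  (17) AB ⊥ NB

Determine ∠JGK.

Step 1: By the law of cosines on triangle GKJ: GJ² = 4² + 4² − 2·4·4·cos(150°) = 59.71, so GJ ≈ 7.73.
Step 2: By the inverse law of cosines on triangle JGK: cos(∠JGK) = (7.73² + 4² − 4²) / (2·7.73·4) = 59.71/61.82 = 0.9659, so ∠JGK = 15°.

Therefore, the measure of angle ∠JGK = 15°.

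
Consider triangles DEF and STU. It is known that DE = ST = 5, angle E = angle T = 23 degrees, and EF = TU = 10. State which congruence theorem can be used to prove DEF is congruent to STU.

Consider the given information: DE = ST = 5, angle E = angle T = 23 degrees, and EF = TU = 10
This is not SSS or HL: SSS requires all three pairs of sides, but we don't have that. HL only applies to right triangles with matching hypotenuse and leg.
The correct criterion is SAS. Two pairs of corresponding sides and the included angle are equal (Side-Angle-Side).

SAS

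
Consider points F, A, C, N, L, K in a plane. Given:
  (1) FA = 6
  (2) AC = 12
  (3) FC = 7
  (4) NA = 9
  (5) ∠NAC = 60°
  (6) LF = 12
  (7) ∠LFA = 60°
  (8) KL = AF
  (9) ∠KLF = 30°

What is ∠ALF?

Step 1: By the law of cosines on triangle LFA: LA² = 12² + 6² − 2·12·6·cos(60°) = 108, so LA = 6·√3.
Step 2: By the inverse law of cosines on triangle ALF: cos(∠ALF) = ((6·√3)² + 12² − 6²) / (2·6·√3·12) = 216/249.42 = 0.866, so ∠ALF = 30°.

Therefore, the measure of angle ∠ALF = 30°.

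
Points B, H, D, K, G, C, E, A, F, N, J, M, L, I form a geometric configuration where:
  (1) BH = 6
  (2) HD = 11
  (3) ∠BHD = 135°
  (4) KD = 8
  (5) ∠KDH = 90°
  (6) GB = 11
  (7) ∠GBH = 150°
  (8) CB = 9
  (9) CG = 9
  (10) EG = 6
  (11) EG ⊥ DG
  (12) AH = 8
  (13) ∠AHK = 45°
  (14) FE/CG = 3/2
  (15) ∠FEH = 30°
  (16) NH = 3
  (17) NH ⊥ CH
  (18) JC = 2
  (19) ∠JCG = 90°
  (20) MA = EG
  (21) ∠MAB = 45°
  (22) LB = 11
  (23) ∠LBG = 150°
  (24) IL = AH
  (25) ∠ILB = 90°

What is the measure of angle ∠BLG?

Step 1: By the law of cosines on triangle LBG: LG² = 11² + 11² − 2·11·11·cos(150°) = 451.58, so LG ≈ 21.25.
Step 2: By the inverse law of cosines on triangle BLG: cos(∠BLG) = (11² + 21.25² − 11²) / (2·11·21.25) = 451.58/467.51 = 0.9659, so ∠BLG = 15°.

Therefore, the measure of angle ∠BLG = 15°.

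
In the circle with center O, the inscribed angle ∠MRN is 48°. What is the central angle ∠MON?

The inscribed angle theorem states that a central angle is always twice any inscribed angle that subtends the same arc.
Since the inscribed angle is 48°, the central angle = 2 × 48° = 96°.

96°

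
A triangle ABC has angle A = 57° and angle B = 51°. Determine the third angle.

By the triangle angle sum property, the three interior angles of any triangle add up to 180°.
We know angle A = 57° and angle B = 51°, so their sum is 108°.
Therefore angle C = 180° - 108° = 72°.

72 degrees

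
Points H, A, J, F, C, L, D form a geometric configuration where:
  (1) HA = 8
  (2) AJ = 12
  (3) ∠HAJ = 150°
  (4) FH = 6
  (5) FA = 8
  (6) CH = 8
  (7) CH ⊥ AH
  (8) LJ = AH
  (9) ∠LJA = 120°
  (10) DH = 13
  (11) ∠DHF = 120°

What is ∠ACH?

Step 1: By the law of cosines on triangle CHA: CA² = 8² + 8² − 2·8·8·cos(90°) = 128, so CA = 8·√2.
Step 2: By the inverse law of cosines on triangle ACH: cos(∠ACH) = ((8·√2)² + 8² − 8²) / (2·8·√2·8) = 128/181.02 = 0.7071, so ∠ACH = 45°.

Therefore, the measure of angle ∠ACH = 45°.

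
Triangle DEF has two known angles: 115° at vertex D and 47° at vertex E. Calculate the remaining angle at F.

angle F = 180 - 115 - 47 = 18 degrees.

18 degrees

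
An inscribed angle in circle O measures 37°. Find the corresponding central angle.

Central angle = 2 × 37° = 74° (inscribed angle theorem).

74°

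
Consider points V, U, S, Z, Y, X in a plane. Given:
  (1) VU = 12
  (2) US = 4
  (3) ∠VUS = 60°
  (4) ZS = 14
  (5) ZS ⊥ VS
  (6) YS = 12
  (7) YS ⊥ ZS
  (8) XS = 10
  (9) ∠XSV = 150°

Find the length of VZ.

Step 1: By the law of cosines on triangle SUV: SV² = 4² + 12² − 2·4·12·cos(60°) = 112, so SV = 4·√7.
Step 2: By the law of cosines on triangle VSZ: VZ² = (4·√7)² + 14² − 2·4·√7·14·cos(90°) = 308, so VZ = 2·√77.

Therefore, the length of VZ = 2·√77.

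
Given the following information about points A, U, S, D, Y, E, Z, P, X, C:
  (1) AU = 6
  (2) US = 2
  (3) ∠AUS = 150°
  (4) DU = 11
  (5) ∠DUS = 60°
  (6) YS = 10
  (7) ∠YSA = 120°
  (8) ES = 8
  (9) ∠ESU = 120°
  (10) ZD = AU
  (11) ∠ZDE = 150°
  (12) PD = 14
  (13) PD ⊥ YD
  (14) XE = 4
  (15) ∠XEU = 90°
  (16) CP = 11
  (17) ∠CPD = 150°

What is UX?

Step 1: By the law of cosines on triangle USE: UE² = 2² + 8² − 2·2·8·cos(120°) = 84, so UE = 2·√21.
Step 2: By the law of cosines on triangle UEX: UX² = (2·√21)² + 4² − 2·2·√21·4·cos(90°) = 100, so UX = 10.

Therefore, the length of UX = 10.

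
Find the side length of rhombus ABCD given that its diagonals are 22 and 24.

Half-diagonals are 11 and 12. side = sqrt(11^2 + 12^2) = sqrt(265)

sqrt(265)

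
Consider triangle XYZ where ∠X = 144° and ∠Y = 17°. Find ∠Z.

angle Z = 180 - 144 - 17 = 19 degrees.

19 degrees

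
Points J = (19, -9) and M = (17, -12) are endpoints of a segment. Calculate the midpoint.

The midpoint is the point halfway along the segment.
Move half the horizontal distance: 19 + (17 - 19)/2 = 19 + -2/2 = 18
Move half the vertical distance: -9 + (-12 - -9)/2 = -9 + -3/2 = -21/2
Midpoint = (18, -21/2)

(18, -21/2)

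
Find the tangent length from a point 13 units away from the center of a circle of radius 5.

tangent = √(d² - r²) = √(13² - 5²) = √(169 - 25) = √144 = 12

12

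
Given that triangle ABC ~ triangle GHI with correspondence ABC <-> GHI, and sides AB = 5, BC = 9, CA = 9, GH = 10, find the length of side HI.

Since the triangles are similar, the ratio of corresponding sides is constant.
Scale factor k = GH / AB = 10 / 5 = 2
HI = k * BC = 2 * 9 = 18

18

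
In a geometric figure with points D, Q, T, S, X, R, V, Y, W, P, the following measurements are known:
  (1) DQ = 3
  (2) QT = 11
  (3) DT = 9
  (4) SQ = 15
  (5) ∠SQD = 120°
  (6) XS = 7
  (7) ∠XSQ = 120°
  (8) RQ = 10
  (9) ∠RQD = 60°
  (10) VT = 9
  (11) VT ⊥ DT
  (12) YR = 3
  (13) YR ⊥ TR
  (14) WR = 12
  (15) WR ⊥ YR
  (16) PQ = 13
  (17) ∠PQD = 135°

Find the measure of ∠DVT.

Step 1: By the law of cosines on triangle VTD: VD² = 9² + 9² − 2·9·9·cos(90°) = 162, so VD = 9·√2.
Step 2: By the inverse law of cosines on triangle DVT: cos(∠DVT) = ((9·√2)² + 9² − 9²) / (2·9·√2·9) = 162/229.1 = 0.7071, so ∠DVT = 45°.

Therefore, the measure of angle ∠DVT = 45°.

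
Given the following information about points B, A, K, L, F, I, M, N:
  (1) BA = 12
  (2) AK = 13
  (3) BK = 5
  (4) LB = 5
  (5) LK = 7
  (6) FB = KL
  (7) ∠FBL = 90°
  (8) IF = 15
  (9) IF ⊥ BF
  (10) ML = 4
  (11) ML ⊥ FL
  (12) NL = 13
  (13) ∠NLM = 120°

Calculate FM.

From the given relations: FB = KL = 7.
Step 1: By the law of cosines on triangle LBF: LF² = 5² + 7² − 2·5·7·cos(90°) = 74, so LF = √74.
Step 2: By the law of cosines on triangle FLM: FM² = √74² + 4² − 2·√74·4·cos(90°) = 90, so FM = 3·√10.

Therefore, the length of FM = 3·√10.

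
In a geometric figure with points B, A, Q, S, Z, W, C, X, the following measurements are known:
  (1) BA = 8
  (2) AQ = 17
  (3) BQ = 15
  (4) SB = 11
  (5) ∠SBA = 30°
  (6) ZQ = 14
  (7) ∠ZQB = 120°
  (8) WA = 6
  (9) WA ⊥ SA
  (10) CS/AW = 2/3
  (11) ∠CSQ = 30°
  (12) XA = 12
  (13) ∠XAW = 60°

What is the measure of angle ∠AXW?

Step 1: By the law of cosines on triangle XAW: XW² = 12² + 6² − 2·12·6·cos(60°) = 108, so XW = 6·√3.
Step 2: By the inverse law of cosines on triangle AXW: cos(∠AXW) = (12² + (6·√3)² − 6²) / (2·12·6·√3) = 216/249.42 = 0.866, so ∠AXW = 30°.

Therefore, the measure of angle ∠AXW = 30°.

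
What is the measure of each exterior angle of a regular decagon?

Each exterior angle of a regular n-gon is 360 / n.
For n = 10: 360 / 10 = 36 degrees.

36 degrees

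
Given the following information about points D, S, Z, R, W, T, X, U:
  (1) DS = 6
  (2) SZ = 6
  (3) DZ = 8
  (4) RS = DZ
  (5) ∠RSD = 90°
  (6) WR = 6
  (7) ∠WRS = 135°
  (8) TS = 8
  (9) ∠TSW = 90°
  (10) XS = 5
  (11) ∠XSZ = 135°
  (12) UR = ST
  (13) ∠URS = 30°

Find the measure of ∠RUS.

From the given relations: UR = ST = 8; RS = DZ = 8.
Step 1: By the law of cosines on triangle URS: US² = 8² + 8² − 2·8·8·cos(30°) = 17.15, so US ≈ 4.14.
Step 2: By the inverse law of cosines on triangle RUS: cos(∠RUS) = (8² + 4.14² − 8²) / (2·8·4.14) = 17.15/66.26 = 0.2588, so ∠RUS = 75°.

Therefore, the measure of angle ∠RUS = 75°.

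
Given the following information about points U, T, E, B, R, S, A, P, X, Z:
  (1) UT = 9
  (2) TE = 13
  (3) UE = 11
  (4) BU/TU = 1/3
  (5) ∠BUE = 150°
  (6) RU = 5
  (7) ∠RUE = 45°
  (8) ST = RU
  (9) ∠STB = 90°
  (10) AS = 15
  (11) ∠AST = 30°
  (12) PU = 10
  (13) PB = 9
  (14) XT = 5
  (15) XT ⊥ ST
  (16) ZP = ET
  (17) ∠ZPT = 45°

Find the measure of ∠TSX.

From the given relations: ST = RU = 5.
Step 1: By the law of cosines on triangle STX: SX² = 5² + 5² − 2·5·5·cos(90°) = 50, so SX = 5·√2.
Step 2: By the inverse law of cosines on triangle TSX: cos(∠TSX) = (5² + (5·√2)² − 5²) / (2·5·5·√2) = 50/70.71 = 0.7071, so ∠TSX = 45°.

Therefore, the measure of angle ∠TSX = 45°.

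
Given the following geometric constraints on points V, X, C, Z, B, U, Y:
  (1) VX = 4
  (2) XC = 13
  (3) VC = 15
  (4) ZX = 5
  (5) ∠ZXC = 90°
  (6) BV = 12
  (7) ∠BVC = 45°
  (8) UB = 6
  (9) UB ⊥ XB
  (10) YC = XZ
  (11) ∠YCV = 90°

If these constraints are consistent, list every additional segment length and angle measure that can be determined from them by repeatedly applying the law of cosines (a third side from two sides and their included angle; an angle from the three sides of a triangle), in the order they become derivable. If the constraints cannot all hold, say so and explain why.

The constraints are consistent. Derivable facts, in order:
After 1 step:
- CB ≈ 10.7
- CZ = √194
- VY = 5·√10
- ∠CVX = 53.13°
- ∠CXV = 112.62°
- ∠VCX = 14.25°
After 2 steps:
- ∠BCV = 52.48°
- ∠CBV = 82.52°
- ∠CVY = 18.43°
- ∠CYV = 71.57°
- ∠CZX = 68.96°
- ∠XCZ = 21.04°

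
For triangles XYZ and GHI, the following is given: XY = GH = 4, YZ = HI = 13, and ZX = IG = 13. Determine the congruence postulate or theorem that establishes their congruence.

Consider the given information: XY = GH = 4, YZ = HI = 13, and ZX = IG = 13
This is not AAS or HL: AAS requires two angles and a non-included side. HL only applies to right triangles with matching hypotenuse and leg.
The correct criterion is SSS. All three pairs of corresponding sides are equal (Side-Side-Side).

SSS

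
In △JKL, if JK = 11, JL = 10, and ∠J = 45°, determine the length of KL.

By the law of cosines: KL^2 = JK^2 + JL^2 - 2*JK*JL*cos(J)
KL^2 = 11^2 + 10^2 - 2*11*10*cos(45°)
KL^2 = 121 + 100 - 220*(sqrt(2)/2)
KL^2 = 221 - 110*sqrt(2)
KL = sqrt(221 - 110*sqrt(2))

sqrt(221 - 110*sqrt(2))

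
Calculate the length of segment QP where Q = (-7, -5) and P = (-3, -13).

d = sqrt((4)^2 + (-8)^2) = sqrt(80) = 4*sqrt(5)

4*sqrt(5)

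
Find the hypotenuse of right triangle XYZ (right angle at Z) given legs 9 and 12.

In a right triangle, the square of the hypotenuse equals the sum of the squares of the two legs.
The legs are 9 and 12, so the hypotenuse = sqrt(81 + 144) = sqrt(225) = 15.

15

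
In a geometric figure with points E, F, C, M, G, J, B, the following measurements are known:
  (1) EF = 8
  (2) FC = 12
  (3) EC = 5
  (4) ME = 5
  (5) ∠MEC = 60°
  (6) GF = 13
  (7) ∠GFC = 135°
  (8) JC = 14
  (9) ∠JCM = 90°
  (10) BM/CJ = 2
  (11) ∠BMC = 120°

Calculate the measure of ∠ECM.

Step 1: By the law of cosines on triangle CEM: CM² = 5² + 5² − 2·5·5·cos(60°) = 25, so CM = 5.
Step 2: By the inverse law of cosines on triangle ECM: cos(∠ECM) = (5² + 5² − 5²) / (2·5·5) = 25/50 = 0.5, so ∠ECM = 60°.

Therefore, the measure of angle ∠ECM = 60°.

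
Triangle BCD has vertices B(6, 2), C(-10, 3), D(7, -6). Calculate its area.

Shoelace: Area = (1/2)|6(3--6) + -10(-6-2) + 7(2-3)| = (1/2)(127) = 127/2

127/2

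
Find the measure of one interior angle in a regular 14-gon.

Each interior angle of a regular n-gon is (n - 2) * 180 / n.
For n = 14: (14 - 2) * 180 / 14 = 2160/14 = 1080/7 degrees.

1080/7 degrees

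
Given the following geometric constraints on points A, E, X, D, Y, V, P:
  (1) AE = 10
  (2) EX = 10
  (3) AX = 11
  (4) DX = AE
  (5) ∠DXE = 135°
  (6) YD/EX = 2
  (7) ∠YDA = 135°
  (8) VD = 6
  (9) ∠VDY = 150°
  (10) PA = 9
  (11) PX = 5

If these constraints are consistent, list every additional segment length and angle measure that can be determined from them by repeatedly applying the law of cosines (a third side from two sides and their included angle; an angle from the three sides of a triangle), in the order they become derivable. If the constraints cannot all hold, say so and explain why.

The constraints are consistent. Derivable facts, in order:
After 1 step:
- ED ≈ 18.48
- YV ≈ 25.37
- ∠AEX = 66.73°
- ∠APX = 99.59°
- ∠AXE = 56.63°
- ∠AXP = 53.78°
- ∠EAX = 56.63°
- ∠PAX = 26.63°
After 2 steps:
- ∠DEX = 22.5°
- ∠DVY = 23.21°
- ∠DYV = 6.79°
- ∠EDX = 22.5°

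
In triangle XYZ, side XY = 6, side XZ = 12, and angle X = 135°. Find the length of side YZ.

Law of cosines: YZ^2 = 6^2 + 12^2 - 2(6)(12)cos(135°) = 72*sqrt(2) + 180, so YZ = 6*sqrt(2*sqrt(2) + 5).

6*sqrt(2*sqrt(2) + 5)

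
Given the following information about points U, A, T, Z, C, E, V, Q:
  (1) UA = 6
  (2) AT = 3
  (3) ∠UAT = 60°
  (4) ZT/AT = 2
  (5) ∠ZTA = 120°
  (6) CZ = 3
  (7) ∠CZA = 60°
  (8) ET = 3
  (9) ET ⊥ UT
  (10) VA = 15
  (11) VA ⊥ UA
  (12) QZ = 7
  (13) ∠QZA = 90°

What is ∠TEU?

Step 1: By the law of cosines on triangle UAT: UT² = 6² + 3² − 2·6·3·cos(60°) = 27, so UT = 3·√3.
Step 2: By the law of cosines on triangle ETU: EU² = 3² + (3·√3)² − 2·3·3·√3·cos(90°) = 36, so EU = 6.
Step 3: By the inverse law of cosines on triangle TEU: cos(∠TEU) = (3² + 6² − (3·√3)²) / (2·3·6) = 18/36 = 0.5, so ∠TEU = 60°.

Therefore, the measure of angle ∠TEU = 60°.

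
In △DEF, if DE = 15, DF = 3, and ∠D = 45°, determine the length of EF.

When two sides and the included angle are known, the law of cosines gives the third side.
c^2 = a^2 + b^2 - 2ab cos(C) generalizes the Pythagorean theorem to non-right triangles.
Here: EF^2 = 225 + 9 - 90*(sqrt(2)/2) = 234 - 45*sqrt(2)
EF = 3*sqrt(26 - 5*sqrt(2))

3*sqrt(26 - 5*sqrt(2))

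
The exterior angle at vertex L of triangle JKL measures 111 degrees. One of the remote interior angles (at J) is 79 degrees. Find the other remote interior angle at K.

By the exterior angle theorem: exterior angle = sum of remote interior angles.
111 = 79 + angle K
angle K = 111 - 79 = 32 degrees

32 degrees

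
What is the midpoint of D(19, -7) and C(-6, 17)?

The midpoint is the point halfway along the segment.
Move half the horizontal distance: 19 + (-6 - 19)/2 = 19 + -25/2 = 13/2
Move half the vertical distance: -7 + (17 - -7)/2 = -7 + 24/2 = 5
Midpoint = (13/2, 5)

(13/2, 5)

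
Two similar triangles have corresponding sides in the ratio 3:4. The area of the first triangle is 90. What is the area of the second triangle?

The ratio of areas of similar triangles = (side ratio)^2.
Side ratio = 3:4, so area ratio = 9:16.
Area of the second triangle / Area of the first triangle = 16/9
Area of the second triangle = 90 * 16/9 = 160

160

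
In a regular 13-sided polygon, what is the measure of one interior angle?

Each interior angle of a regular n-gon is (n - 2) * 180 / n.
For n = 13: (13 - 2) * 180 / 13 = 1980/13 = 1980/13 degrees.

1980/13 degrees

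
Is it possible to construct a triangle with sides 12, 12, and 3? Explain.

Sort the sides: 3, 12, 12.
It suffices to check that the sum of the two smallest exceeds the largest:
3 + 12 = 15 > 12. ✓
Yes, a valid triangle can be formed.

Yes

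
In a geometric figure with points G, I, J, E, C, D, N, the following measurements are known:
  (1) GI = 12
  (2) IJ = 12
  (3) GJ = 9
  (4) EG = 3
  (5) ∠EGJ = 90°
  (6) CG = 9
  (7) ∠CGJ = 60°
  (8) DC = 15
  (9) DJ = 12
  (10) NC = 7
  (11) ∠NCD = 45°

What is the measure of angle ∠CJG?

Step 1: By the law of cosines on triangle JGC: JC² = 9² + 9² − 2·9·9·cos(60°) = 81, so JC = 9.
Step 2: By the inverse law of cosines on triangle CJG: cos(∠CJG) = (9² + 9² − 9²) / (2·9·9) = 81/162 = 0.5, so ∠CJG = 60°.

Therefore, the measure of angle ∠CJG = 60°.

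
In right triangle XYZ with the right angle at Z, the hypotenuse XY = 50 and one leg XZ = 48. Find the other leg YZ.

Rearranging the Pythagorean theorem to solve for the unknown leg:
leg^2 = hypotenuse^2 - known_leg^2 = 2500 - 2304 = 196
leg = sqrt(196) = 14.

14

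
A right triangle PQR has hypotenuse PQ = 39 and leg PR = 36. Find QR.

Rearranging the Pythagorean theorem to solve for the unknown leg:
leg^2 = hypotenuse^2 - known_leg^2 = 1521 - 1296 = 225
leg = sqrt(225) = 15.

15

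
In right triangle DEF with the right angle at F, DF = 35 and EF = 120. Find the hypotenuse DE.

In a right triangle, the square of the hypotenuse equals the sum of the squares of the two legs.
The legs are 35 and 120, so the hypotenuse = sqrt(1225 + 14400) = sqrt(15625) = 125.

125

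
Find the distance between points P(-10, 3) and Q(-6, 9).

The horizontal distance is |-6 - -10| = 4 and the vertical distance is |9 - 3| = 6.
By the Pythagorean theorem, d = sqrt(4^2 + 6^2) = sqrt(52) = 2*sqrt(13).

2*sqrt(13)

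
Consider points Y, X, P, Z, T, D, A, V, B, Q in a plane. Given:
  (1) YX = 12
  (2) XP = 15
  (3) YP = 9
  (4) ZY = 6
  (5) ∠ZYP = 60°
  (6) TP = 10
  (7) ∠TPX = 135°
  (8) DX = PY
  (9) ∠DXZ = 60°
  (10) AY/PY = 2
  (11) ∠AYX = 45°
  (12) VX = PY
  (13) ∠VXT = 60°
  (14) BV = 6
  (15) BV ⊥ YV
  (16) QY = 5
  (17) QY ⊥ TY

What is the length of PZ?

Step 1: By the law of cosines on triangle PYZ: PZ² = 9² + 6² − 2·9·6·cos(60°) = 63, so PZ = 3·√7.

Therefore, the length of PZ = 3·√7.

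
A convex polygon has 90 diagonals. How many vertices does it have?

Using d = n(n - 3)/2, we solve 90 = n(n - 3)/2.
So n(n - 3) = 180.
Testing n = 15: 15 * 12 = 180 = 180. Correct.
The polygon has 15 sides.

15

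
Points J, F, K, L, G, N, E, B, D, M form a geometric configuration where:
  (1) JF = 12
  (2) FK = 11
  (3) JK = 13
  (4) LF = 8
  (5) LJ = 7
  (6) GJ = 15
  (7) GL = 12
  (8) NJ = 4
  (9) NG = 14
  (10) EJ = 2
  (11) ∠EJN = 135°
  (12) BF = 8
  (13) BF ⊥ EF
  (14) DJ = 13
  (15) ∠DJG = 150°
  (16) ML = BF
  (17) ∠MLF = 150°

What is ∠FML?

From the given relations: ML = BF = 8.
Step 1: By the law of cosines on triangle MLF: MF² = 8² + 8² − 2·8·8·cos(150°) = 238.85, so MF ≈ 15.45.
Step 2: By the inverse law of cosines on triangle FML: cos(∠FML) = (15.45² + 8² − 8²) / (2·15.45·8) = 238.85/247.28 = 0.9659, so ∠FML = 15°.

Therefore, the measure of angle ∠FML = 15°.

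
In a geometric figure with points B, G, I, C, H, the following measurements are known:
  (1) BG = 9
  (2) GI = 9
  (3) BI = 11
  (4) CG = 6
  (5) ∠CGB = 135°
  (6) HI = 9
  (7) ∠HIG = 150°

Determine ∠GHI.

Step 1: By the law of cosines on triangle HIG: HG² = 9² + 9² − 2·9·9·cos(150°) = 302.3, so HG ≈ 17.39.
Step 2: By the inverse law of cosines on triangle GHI: cos(∠GHI) = (17.39² + 9² − 9²) / (2·17.39·9) = 302.3/312.96 = 0.9659, so ∠GHI = 15°.

Therefore, the measure of angle ∠GHI = 15°.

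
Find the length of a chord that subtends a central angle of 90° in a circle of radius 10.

Drop a perpendicular from the center to the chord, bisecting both the chord and the central angle.
Each half-chord = r sin(θ/2) = 10 sin(45°).
The full chord = 2 × 10 × sin(45°) = 10*sqrt(2).

10*sqrt(2)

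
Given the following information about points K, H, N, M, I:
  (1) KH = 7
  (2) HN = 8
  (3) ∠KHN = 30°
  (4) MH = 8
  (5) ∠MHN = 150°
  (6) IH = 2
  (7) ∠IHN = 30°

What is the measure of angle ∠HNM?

Step 1: By the law of cosines on triangle NHM: NM² = 8² + 8² − 2·8·8·cos(150°) = 238.85, so NM ≈ 15.45.
Step 2: By the inverse law of cosines on triangle HNM: cos(∠HNM) = (8² + 15.45² − 8²) / (2·8·15.45) = 238.85/247.28 = 0.9659, so ∠HNM = 15°.

Therefore, the measure of angle ∠HNM = 15°.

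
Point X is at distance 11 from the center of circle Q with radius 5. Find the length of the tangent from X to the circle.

Let T be the point of tangency. Then QT ⊥ XT (radius ⊥ tangent).
In right triangle QTX: QX² = QT² + XT²
11² = 5² + XT²
XT² = 96, XT = 4*sqrt(6)

4*sqrt(6)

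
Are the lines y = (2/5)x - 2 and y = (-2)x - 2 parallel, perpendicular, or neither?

Slope of line 1: m1 = 2/5
Slope of line 2: m2 = -2
m1 != m2 (2/5 != -2), so not parallel.
m1 * m2 = (2/5) * (-2) = -4/5 != -1, so not perpendicular.
The lines are neither parallel nor perpendicular.

Neither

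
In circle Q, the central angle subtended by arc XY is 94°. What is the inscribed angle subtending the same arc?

An inscribed angle intercepts an arc from a point on the circle, while the central angle intercepts the same arc from the center.
The inscribed angle is always half the central angle: 94° / 2 = 47°.

47°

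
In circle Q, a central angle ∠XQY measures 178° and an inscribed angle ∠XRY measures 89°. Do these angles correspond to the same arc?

By the inscribed angle theorem, if both angles subtend the same arc, the inscribed angle must be half the central angle.
Half of 178° = 89°, which equals the given inscribed angle of 89°.
Therefore, yes, they correspond to the same arc.

Yes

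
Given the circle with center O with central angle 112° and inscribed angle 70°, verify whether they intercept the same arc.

By the inscribed angle theorem, the inscribed angle for a central angle of 112° should be 112° / 2 = 56°.
The given inscribed angle is 70°, which does not equal 56°.
Therefore, no, they do not correspond to the same arc.

No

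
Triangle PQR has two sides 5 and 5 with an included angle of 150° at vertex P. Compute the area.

When two sides and the included angle are known, the area formula is (1/2)ab sin(C).
The height from one side to the opposite vertex is 5 sin(150°) = 5/2.
Area = (1/2) * 5 * 5/2 = 25/4.

25/4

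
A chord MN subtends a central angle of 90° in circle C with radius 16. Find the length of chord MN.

Drop a perpendicular from the center to the chord, bisecting both the chord and the central angle.
Each half-chord = r sin(θ/2) = 16 sin(45°).
The full chord = 2 × 16 × sin(45°) = 16*sqrt(2).

16*sqrt(2)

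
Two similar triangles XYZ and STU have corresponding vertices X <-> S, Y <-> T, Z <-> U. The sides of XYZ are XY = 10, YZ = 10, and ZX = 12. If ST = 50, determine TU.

k = 50/10 = 5. TU = 5 * 10 = 50.

50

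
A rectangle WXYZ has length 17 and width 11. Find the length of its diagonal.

Using the Pythagorean theorem:
d² = 17² + 11² = 289 + 121 = 410
d = sqrt(410)

sqrt(410)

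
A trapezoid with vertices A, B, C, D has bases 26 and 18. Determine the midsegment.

The midsegment (median) of a trapezoid connects the midpoints of the non-parallel sides.
Its length is the average of the two bases: (26 + 18) / 2 = 22.

22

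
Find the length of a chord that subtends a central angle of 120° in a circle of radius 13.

Drop a perpendicular from the center to the chord, bisecting both the chord and the central angle.
Each half-chord = r sin(θ/2) = 13 sin(60°).
The full chord = 2 × 13 × sin(60°) = 13*sqrt(3).

13*sqrt(3)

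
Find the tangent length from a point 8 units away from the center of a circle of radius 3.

tangent = √(d² - r²) = √(8² - 3²) = √(64 - 9) = √55 = sqrt(55)

sqrt(55)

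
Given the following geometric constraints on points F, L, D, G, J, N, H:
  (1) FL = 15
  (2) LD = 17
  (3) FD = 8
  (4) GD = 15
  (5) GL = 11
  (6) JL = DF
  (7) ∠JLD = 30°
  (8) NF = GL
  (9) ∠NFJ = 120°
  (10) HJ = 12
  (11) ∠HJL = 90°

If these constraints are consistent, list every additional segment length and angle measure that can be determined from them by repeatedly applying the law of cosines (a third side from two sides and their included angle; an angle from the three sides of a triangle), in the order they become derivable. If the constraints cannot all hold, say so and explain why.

The constraints are consistent. Derivable facts, in order:
After 1 step:
- DJ ≈ 10.84
- LH = 4·√13
- ∠DFL = 90°
- ∠DGL = 80.05°
- ∠DLF = 28.07°
- ∠DLG = 60.35°
- ∠FDL = 61.93°
- ∠GDL = 39.59°
After 2 steps:
- ∠DJL = 128.34°
- ∠HLJ = 56.31°
- ∠JDL = 21.66°
- ∠JHL = 33.69°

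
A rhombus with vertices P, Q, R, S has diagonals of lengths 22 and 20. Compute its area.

Area = (22 * 20) / 2 = 440 / 2 = 220

220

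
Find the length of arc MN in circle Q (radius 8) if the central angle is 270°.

Arc length = 2π(8)(3/4) = 12*pi

12*pi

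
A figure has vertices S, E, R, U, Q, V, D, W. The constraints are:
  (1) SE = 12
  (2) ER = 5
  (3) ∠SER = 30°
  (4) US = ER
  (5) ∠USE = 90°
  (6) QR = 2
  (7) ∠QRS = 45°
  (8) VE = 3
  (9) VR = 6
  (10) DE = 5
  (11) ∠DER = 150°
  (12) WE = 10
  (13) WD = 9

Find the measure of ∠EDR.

Step 1: By the law of cosines on triangle DER: DR² = 5² + 5² − 2·5·5·cos(150°) = 93.3, so DR ≈ 9.66.
Step 2: By the inverse law of cosines on triangle EDR: cos(∠EDR) = (5² + 9.66² − 5²) / (2·5·9.66) = 93.3/96.59 = 0.9659, so ∠EDR = 15°.

Therefore, the measure of angle ∠EDR = 15°.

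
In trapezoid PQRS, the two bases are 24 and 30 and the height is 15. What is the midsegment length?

The midsegment (median) of a trapezoid connects the midpoints of the non-parallel sides.
Its length is the average of the two bases: (24 + 30) / 2 = 27.

27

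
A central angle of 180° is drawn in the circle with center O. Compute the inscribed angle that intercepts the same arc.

By the inscribed angle theorem, the inscribed angle is half the central angle.
Inscribed angle = 180° / 2 = 90°

90°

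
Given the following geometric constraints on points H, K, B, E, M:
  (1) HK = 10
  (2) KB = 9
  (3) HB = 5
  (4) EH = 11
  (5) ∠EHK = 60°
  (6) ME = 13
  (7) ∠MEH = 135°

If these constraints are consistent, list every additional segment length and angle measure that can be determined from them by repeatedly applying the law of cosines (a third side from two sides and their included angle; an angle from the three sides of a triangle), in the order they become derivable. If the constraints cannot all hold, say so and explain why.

The constraints are consistent. Derivable facts, in order:
After 1 step:
- HM ≈ 22.19
- KE = √111
- ∠BHK = 63.9°
- ∠BKH = 29.93°
- ∠HBK = 86.18°
After 2 steps:
- ∠EHM = 24.48°
- ∠EKH = 64.72°
- ∠EMH = 20.52°
- ∠HEK = 55.28°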